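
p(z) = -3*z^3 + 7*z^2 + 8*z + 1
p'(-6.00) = -400.00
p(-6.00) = 853.00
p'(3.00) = -31.00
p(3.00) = 7.00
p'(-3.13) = -123.99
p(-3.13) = 136.53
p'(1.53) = 8.35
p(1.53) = 18.88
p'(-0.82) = -9.53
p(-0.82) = 0.80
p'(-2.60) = -89.24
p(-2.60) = 80.25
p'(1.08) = 12.62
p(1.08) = 14.03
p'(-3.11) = -122.59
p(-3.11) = 134.07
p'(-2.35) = -74.60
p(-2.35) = 59.79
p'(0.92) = 13.26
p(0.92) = 11.95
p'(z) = -9*z^2 + 14*z + 8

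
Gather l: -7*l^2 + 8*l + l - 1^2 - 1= -7*l^2 + 9*l - 2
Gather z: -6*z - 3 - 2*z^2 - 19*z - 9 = -2*z^2 - 25*z - 12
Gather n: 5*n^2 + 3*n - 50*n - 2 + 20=5*n^2 - 47*n + 18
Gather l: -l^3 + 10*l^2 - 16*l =-l^3 + 10*l^2 - 16*l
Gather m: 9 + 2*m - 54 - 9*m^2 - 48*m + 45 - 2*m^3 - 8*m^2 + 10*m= -2*m^3 - 17*m^2 - 36*m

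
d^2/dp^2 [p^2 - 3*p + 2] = 2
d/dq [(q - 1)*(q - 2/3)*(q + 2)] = 3*q^2 + 2*q/3 - 8/3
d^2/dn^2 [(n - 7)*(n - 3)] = 2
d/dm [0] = 0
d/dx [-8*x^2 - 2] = -16*x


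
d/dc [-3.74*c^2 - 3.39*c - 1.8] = -7.48*c - 3.39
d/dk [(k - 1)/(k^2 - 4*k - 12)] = (k^2 - 4*k - 2*(k - 2)*(k - 1) - 12)/(-k^2 + 4*k + 12)^2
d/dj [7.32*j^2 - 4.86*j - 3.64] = 14.64*j - 4.86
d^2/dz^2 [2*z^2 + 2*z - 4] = 4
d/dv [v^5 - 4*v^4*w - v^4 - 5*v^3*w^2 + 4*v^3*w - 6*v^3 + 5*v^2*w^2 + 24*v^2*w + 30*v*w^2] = 5*v^4 - 16*v^3*w - 4*v^3 - 15*v^2*w^2 + 12*v^2*w - 18*v^2 + 10*v*w^2 + 48*v*w + 30*w^2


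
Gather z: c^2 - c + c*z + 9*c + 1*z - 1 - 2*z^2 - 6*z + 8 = c^2 + 8*c - 2*z^2 + z*(c - 5) + 7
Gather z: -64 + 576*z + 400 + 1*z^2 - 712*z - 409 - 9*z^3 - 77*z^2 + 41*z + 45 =-9*z^3 - 76*z^2 - 95*z - 28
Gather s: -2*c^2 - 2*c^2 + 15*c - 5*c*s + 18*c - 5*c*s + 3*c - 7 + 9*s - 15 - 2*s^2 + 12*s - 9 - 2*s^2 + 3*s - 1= -4*c^2 + 36*c - 4*s^2 + s*(24 - 10*c) - 32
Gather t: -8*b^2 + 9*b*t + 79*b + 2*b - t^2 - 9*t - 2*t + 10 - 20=-8*b^2 + 81*b - t^2 + t*(9*b - 11) - 10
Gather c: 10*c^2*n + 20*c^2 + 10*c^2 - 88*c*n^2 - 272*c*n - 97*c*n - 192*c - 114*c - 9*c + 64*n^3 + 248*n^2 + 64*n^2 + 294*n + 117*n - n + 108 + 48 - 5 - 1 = c^2*(10*n + 30) + c*(-88*n^2 - 369*n - 315) + 64*n^3 + 312*n^2 + 410*n + 150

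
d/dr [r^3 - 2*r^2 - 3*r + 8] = 3*r^2 - 4*r - 3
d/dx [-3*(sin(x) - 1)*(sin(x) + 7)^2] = -3*(sin(x) + 7)*(3*sin(x) + 5)*cos(x)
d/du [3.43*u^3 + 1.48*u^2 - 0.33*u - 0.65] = 10.29*u^2 + 2.96*u - 0.33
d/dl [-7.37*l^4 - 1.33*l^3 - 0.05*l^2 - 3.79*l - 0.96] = -29.48*l^3 - 3.99*l^2 - 0.1*l - 3.79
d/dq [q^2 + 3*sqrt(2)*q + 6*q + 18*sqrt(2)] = 2*q + 3*sqrt(2) + 6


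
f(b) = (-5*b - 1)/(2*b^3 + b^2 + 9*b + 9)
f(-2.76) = -0.25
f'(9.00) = 0.01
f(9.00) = -0.03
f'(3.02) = 0.06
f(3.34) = -0.14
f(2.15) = -0.22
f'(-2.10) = -0.31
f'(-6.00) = -0.02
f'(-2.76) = -0.15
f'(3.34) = 0.05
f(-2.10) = -0.40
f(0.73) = -0.28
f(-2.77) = -0.25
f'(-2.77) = -0.15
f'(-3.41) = -0.09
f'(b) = (-5*b - 1)*(-6*b^2 - 2*b - 9)/(2*b^3 + b^2 + 9*b + 9)^2 - 5/(2*b^3 + b^2 + 9*b + 9)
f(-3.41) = -0.18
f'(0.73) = -0.07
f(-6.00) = -0.07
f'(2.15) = 0.08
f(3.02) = -0.16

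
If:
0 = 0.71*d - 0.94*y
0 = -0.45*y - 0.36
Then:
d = -1.06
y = -0.80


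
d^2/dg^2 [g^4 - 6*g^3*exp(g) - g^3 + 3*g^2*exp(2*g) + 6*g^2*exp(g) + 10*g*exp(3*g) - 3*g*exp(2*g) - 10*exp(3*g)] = -6*g^3*exp(g) + 12*g^2*exp(2*g) - 30*g^2*exp(g) + 12*g^2 + 90*g*exp(3*g) + 12*g*exp(2*g) - 12*g*exp(g) - 6*g - 30*exp(3*g) - 6*exp(2*g) + 12*exp(g)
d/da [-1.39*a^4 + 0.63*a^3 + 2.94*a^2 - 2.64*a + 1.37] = -5.56*a^3 + 1.89*a^2 + 5.88*a - 2.64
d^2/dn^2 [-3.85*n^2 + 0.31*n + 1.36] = -7.70000000000000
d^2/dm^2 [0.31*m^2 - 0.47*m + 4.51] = 0.620000000000000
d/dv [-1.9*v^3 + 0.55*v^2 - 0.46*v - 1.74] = -5.7*v^2 + 1.1*v - 0.46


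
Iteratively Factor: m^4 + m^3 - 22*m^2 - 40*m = (m + 2)*(m^3 - m^2 - 20*m) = (m - 5)*(m + 2)*(m^2 + 4*m) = (m - 5)*(m + 2)*(m + 4)*(m)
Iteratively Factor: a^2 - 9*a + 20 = (a - 4)*(a - 5)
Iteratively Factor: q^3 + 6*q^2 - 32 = (q + 4)*(q^2 + 2*q - 8) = (q - 2)*(q + 4)*(q + 4)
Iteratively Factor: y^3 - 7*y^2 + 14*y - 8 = (y - 4)*(y^2 - 3*y + 2) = (y - 4)*(y - 2)*(y - 1)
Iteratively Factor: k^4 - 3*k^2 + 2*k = (k - 1)*(k^3 + k^2 - 2*k) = (k - 1)*(k + 2)*(k^2 - k) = k*(k - 1)*(k + 2)*(k - 1)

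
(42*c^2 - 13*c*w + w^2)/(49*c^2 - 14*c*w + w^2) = (-6*c + w)/(-7*c + w)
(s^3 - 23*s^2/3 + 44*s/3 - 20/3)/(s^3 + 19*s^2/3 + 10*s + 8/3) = (3*s^3 - 23*s^2 + 44*s - 20)/(3*s^3 + 19*s^2 + 30*s + 8)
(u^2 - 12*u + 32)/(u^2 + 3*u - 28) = (u - 8)/(u + 7)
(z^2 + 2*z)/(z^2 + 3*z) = (z + 2)/(z + 3)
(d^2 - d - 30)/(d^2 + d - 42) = (d + 5)/(d + 7)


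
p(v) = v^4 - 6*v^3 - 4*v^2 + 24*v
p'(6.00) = 192.00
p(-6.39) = 2916.07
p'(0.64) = 12.56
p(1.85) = 4.43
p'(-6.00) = -1440.00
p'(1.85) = -27.08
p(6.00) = 0.00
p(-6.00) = 2304.00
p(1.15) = 14.93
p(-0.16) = -3.92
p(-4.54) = 794.89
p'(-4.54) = -685.00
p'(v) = 4*v^3 - 18*v^2 - 8*v + 24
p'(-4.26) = -577.81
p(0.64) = 12.32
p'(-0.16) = 24.80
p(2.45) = -17.42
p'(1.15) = -2.92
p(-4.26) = 618.36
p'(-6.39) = -1703.53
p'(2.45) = -44.82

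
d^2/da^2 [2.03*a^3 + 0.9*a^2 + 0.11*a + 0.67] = 12.18*a + 1.8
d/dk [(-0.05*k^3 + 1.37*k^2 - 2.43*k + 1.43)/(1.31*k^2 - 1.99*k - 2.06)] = (-0.0655*k^4 + 0.199*k^3 + 0.766*k^2 - 9.391*k + 7.8515)/(1.7161*k^4 - 5.2138*k^3 - 1.4371*k^2 + 8.1988*k + 4.2436)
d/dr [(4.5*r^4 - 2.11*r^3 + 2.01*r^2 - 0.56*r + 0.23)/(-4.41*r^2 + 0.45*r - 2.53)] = (-39.69*r^5 + 15.3801*r^4 - 47.439*r^3 + 14.4498*r^2 - 8.142*r + 1.3133)/(19.4481*r^4 - 3.969*r^3 + 22.5171*r^2 - 2.277*r + 6.4009)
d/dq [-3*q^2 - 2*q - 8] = -6*q - 2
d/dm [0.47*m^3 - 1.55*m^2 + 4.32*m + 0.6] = 1.41*m^2 - 3.1*m + 4.32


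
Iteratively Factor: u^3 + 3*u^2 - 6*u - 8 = (u + 4)*(u^2 - u - 2) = (u - 2)*(u + 4)*(u + 1)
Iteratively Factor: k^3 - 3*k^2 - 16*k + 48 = (k + 4)*(k^2 - 7*k + 12) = (k - 4)*(k + 4)*(k - 3)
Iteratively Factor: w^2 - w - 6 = (w - 3)*(w + 2)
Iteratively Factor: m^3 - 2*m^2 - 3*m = (m - 3)*(m^2 + m) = m*(m - 3)*(m + 1)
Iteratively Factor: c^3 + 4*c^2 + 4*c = (c + 2)*(c^2 + 2*c) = c*(c + 2)*(c + 2)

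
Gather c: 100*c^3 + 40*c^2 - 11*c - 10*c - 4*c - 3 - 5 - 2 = 100*c^3 + 40*c^2 - 25*c - 10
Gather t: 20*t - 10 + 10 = 20*t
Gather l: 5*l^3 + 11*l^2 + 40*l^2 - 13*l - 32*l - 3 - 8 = 5*l^3 + 51*l^2 - 45*l - 11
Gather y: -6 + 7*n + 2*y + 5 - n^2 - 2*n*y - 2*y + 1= -n^2 - 2*n*y + 7*n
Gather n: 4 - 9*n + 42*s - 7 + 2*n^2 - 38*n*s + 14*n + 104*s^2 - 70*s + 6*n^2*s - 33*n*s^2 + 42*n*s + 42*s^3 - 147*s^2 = n^2*(6*s + 2) + n*(-33*s^2 + 4*s + 5) + 42*s^3 - 43*s^2 - 28*s - 3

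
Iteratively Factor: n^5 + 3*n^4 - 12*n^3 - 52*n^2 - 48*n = (n + 2)*(n^4 + n^3 - 14*n^2 - 24*n) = (n + 2)^2*(n^3 - n^2 - 12*n) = (n - 4)*(n + 2)^2*(n^2 + 3*n) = n*(n - 4)*(n + 2)^2*(n + 3)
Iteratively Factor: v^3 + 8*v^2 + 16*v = (v + 4)*(v^2 + 4*v) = (v + 4)^2*(v)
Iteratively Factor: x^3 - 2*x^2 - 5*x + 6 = (x - 3)*(x^2 + x - 2) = (x - 3)*(x - 1)*(x + 2)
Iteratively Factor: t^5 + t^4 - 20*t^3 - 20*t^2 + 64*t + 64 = (t + 1)*(t^4 - 20*t^2 + 64) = (t - 2)*(t + 1)*(t^3 + 2*t^2 - 16*t - 32) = (t - 4)*(t - 2)*(t + 1)*(t^2 + 6*t + 8) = (t - 4)*(t - 2)*(t + 1)*(t + 4)*(t + 2)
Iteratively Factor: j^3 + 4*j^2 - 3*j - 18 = (j - 2)*(j^2 + 6*j + 9) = (j - 2)*(j + 3)*(j + 3)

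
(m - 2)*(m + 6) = m^2 + 4*m - 12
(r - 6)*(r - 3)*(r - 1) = r^3 - 10*r^2 + 27*r - 18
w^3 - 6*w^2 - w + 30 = (w - 5)*(w - 3)*(w + 2)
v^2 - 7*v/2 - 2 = (v - 4)*(v + 1/2)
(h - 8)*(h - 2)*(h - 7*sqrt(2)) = h^3 - 10*h^2 - 7*sqrt(2)*h^2 + 16*h + 70*sqrt(2)*h - 112*sqrt(2)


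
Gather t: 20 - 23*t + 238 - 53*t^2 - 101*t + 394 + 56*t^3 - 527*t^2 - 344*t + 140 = 56*t^3 - 580*t^2 - 468*t + 792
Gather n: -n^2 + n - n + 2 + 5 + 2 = 9 - n^2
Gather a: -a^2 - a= -a^2 - a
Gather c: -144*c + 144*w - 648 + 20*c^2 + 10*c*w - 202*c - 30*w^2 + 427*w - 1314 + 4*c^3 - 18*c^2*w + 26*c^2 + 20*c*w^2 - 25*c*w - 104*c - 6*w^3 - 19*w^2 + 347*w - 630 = 4*c^3 + c^2*(46 - 18*w) + c*(20*w^2 - 15*w - 450) - 6*w^3 - 49*w^2 + 918*w - 2592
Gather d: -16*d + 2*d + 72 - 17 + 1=56 - 14*d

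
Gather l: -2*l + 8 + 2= 10 - 2*l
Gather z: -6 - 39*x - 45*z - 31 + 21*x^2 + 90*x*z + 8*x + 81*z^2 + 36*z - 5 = 21*x^2 - 31*x + 81*z^2 + z*(90*x - 9) - 42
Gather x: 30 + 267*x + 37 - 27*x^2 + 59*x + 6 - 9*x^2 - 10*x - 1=-36*x^2 + 316*x + 72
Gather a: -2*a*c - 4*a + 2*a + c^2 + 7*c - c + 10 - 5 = a*(-2*c - 2) + c^2 + 6*c + 5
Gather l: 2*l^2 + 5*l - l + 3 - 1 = 2*l^2 + 4*l + 2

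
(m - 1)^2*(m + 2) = m^3 - 3*m + 2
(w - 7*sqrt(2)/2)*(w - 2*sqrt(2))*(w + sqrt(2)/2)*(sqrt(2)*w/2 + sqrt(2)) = sqrt(2)*w^4/2 - 5*w^3 + sqrt(2)*w^3 - 10*w^2 + 17*sqrt(2)*w^2/4 + 7*w + 17*sqrt(2)*w/2 + 14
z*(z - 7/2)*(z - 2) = z^3 - 11*z^2/2 + 7*z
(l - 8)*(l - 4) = l^2 - 12*l + 32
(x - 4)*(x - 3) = x^2 - 7*x + 12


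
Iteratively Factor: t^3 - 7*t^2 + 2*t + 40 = (t + 2)*(t^2 - 9*t + 20) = (t - 4)*(t + 2)*(t - 5)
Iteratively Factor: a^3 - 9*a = (a + 3)*(a^2 - 3*a) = a*(a + 3)*(a - 3)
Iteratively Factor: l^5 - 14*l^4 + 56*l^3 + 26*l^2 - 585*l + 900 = (l - 3)*(l^4 - 11*l^3 + 23*l^2 + 95*l - 300) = (l - 4)*(l - 3)*(l^3 - 7*l^2 - 5*l + 75) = (l - 4)*(l - 3)*(l + 3)*(l^2 - 10*l + 25) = (l - 5)*(l - 4)*(l - 3)*(l + 3)*(l - 5)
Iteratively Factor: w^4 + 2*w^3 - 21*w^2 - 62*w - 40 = (w - 5)*(w^3 + 7*w^2 + 14*w + 8) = (w - 5)*(w + 2)*(w^2 + 5*w + 4) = (w - 5)*(w + 2)*(w + 4)*(w + 1)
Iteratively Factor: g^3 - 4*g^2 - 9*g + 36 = (g - 4)*(g^2 - 9) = (g - 4)*(g - 3)*(g + 3)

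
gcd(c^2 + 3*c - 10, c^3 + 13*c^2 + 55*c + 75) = c + 5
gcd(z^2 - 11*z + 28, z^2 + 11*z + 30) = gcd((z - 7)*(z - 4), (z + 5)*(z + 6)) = 1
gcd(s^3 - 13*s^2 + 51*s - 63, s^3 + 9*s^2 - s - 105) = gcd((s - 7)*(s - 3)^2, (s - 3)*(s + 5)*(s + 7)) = s - 3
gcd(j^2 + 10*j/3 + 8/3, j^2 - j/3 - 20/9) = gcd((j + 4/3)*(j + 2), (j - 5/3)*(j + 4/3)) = j + 4/3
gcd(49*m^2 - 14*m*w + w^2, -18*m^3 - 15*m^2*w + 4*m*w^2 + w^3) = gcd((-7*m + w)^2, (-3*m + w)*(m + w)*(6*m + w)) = 1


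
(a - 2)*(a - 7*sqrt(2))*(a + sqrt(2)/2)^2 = a^4 - 6*sqrt(2)*a^3 - 2*a^3 - 27*a^2/2 + 12*sqrt(2)*a^2 - 7*sqrt(2)*a/2 + 27*a + 7*sqrt(2)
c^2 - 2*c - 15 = (c - 5)*(c + 3)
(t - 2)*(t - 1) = t^2 - 3*t + 2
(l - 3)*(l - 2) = l^2 - 5*l + 6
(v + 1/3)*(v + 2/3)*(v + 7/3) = v^3 + 10*v^2/3 + 23*v/9 + 14/27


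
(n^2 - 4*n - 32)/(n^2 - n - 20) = (n - 8)/(n - 5)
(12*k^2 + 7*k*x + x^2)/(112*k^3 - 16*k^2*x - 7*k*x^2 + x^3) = (3*k + x)/(28*k^2 - 11*k*x + x^2)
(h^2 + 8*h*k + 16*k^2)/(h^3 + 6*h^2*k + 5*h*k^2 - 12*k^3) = (h + 4*k)/(h^2 + 2*h*k - 3*k^2)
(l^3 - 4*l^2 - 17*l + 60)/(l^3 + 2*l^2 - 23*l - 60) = (l - 3)/(l + 3)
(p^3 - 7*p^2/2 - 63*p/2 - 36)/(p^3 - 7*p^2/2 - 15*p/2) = (p^2 - 5*p - 24)/(p*(p - 5))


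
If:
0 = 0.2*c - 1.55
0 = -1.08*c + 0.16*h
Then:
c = 7.75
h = 52.31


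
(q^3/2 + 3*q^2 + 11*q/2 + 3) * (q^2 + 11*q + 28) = q^5/2 + 17*q^4/2 + 105*q^3/2 + 295*q^2/2 + 187*q + 84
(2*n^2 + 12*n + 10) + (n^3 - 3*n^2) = n^3 - n^2 + 12*n + 10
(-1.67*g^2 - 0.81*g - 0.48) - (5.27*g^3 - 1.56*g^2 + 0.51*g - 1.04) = -5.27*g^3 - 0.11*g^2 - 1.32*g + 0.56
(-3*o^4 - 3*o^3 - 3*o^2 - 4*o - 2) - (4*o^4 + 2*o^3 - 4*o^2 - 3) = -7*o^4 - 5*o^3 + o^2 - 4*o + 1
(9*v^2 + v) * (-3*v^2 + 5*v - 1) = -27*v^4 + 42*v^3 - 4*v^2 - v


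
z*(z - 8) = z^2 - 8*z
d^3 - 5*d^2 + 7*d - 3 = (d - 3)*(d - 1)^2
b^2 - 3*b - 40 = (b - 8)*(b + 5)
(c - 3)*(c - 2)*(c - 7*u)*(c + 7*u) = c^4 - 5*c^3 - 49*c^2*u^2 + 6*c^2 + 245*c*u^2 - 294*u^2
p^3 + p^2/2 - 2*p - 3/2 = (p - 3/2)*(p + 1)^2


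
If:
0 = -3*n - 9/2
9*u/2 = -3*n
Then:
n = -3/2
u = 1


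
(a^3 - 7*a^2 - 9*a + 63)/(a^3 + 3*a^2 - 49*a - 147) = (a - 3)/(a + 7)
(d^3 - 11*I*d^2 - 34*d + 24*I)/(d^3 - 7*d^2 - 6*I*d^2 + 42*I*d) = (d^2 - 5*I*d - 4)/(d*(d - 7))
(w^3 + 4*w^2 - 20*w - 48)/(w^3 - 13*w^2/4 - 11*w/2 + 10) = 4*(w + 6)/(4*w - 5)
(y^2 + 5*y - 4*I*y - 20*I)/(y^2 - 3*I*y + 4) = (y + 5)/(y + I)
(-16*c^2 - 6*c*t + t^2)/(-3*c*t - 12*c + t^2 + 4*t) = (16*c^2 + 6*c*t - t^2)/(3*c*t + 12*c - t^2 - 4*t)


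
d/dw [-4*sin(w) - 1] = -4*cos(w)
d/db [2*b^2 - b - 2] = 4*b - 1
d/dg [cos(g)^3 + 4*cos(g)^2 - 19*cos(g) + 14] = (-3*cos(g)^2 - 8*cos(g) + 19)*sin(g)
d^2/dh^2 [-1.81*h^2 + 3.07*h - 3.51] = -3.62000000000000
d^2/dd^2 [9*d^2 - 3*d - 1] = 18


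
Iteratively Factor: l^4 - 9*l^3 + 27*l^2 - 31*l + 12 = (l - 1)*(l^3 - 8*l^2 + 19*l - 12) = (l - 1)^2*(l^2 - 7*l + 12) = (l - 4)*(l - 1)^2*(l - 3)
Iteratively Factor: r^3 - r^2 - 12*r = (r - 4)*(r^2 + 3*r) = (r - 4)*(r + 3)*(r)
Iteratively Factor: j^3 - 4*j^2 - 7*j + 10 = (j - 5)*(j^2 + j - 2) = (j - 5)*(j - 1)*(j + 2)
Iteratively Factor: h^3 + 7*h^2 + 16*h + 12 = (h + 2)*(h^2 + 5*h + 6) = (h + 2)^2*(h + 3)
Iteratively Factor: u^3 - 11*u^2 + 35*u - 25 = (u - 5)*(u^2 - 6*u + 5) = (u - 5)^2*(u - 1)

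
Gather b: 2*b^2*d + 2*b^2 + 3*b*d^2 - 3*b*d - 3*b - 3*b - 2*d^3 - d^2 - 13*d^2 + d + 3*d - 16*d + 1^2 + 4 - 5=b^2*(2*d + 2) + b*(3*d^2 - 3*d - 6) - 2*d^3 - 14*d^2 - 12*d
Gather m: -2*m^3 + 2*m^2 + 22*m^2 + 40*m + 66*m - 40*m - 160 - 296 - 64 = -2*m^3 + 24*m^2 + 66*m - 520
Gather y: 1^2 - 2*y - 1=-2*y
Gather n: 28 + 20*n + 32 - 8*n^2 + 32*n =-8*n^2 + 52*n + 60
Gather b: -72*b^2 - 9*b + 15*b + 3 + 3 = -72*b^2 + 6*b + 6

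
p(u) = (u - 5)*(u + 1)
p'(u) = 2*u - 4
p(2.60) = -8.64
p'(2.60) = 1.20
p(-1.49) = 3.18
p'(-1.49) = -6.98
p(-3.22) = 18.25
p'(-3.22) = -10.44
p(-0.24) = -3.98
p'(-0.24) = -4.48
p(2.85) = -8.28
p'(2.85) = 1.70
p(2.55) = -8.70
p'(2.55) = 1.10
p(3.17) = -7.63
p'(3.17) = 2.34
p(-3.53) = 21.58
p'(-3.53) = -11.06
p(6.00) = 7.00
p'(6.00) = 8.00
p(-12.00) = 187.00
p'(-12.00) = -28.00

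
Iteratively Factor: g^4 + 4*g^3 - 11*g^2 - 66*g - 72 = (g - 4)*(g^3 + 8*g^2 + 21*g + 18) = (g - 4)*(g + 3)*(g^2 + 5*g + 6) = (g - 4)*(g + 3)^2*(g + 2)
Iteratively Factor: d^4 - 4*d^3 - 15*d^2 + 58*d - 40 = (d + 4)*(d^3 - 8*d^2 + 17*d - 10) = (d - 5)*(d + 4)*(d^2 - 3*d + 2) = (d - 5)*(d - 2)*(d + 4)*(d - 1)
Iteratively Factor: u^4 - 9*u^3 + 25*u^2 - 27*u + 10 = (u - 1)*(u^3 - 8*u^2 + 17*u - 10) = (u - 2)*(u - 1)*(u^2 - 6*u + 5) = (u - 2)*(u - 1)^2*(u - 5)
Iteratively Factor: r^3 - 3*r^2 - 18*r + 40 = (r - 2)*(r^2 - r - 20) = (r - 2)*(r + 4)*(r - 5)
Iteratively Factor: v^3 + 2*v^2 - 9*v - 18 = (v + 3)*(v^2 - v - 6) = (v + 2)*(v + 3)*(v - 3)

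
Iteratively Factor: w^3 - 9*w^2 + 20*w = (w - 5)*(w^2 - 4*w) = w*(w - 5)*(w - 4)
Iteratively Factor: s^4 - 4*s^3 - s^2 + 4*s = (s)*(s^3 - 4*s^2 - s + 4) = s*(s + 1)*(s^2 - 5*s + 4) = s*(s - 4)*(s + 1)*(s - 1)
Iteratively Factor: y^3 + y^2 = (y)*(y^2 + y) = y*(y + 1)*(y)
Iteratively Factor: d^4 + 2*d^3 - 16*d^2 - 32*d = (d - 4)*(d^3 + 6*d^2 + 8*d) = (d - 4)*(d + 4)*(d^2 + 2*d) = (d - 4)*(d + 2)*(d + 4)*(d)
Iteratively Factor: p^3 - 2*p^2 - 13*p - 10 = (p + 1)*(p^2 - 3*p - 10) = (p - 5)*(p + 1)*(p + 2)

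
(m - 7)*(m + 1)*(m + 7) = m^3 + m^2 - 49*m - 49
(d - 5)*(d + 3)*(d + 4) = d^3 + 2*d^2 - 23*d - 60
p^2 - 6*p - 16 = (p - 8)*(p + 2)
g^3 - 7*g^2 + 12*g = g*(g - 4)*(g - 3)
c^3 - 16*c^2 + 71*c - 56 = (c - 8)*(c - 7)*(c - 1)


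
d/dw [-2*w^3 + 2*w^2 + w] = -6*w^2 + 4*w + 1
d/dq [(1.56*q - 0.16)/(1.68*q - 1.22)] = (1.993968 - 2.745792*q)/(1.68*q - 1.22)^3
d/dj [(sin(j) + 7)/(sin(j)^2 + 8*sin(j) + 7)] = -cos(j)/(sin(j) + 1)^2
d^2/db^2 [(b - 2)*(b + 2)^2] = 6*b + 4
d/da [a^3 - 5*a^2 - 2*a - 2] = 3*a^2 - 10*a - 2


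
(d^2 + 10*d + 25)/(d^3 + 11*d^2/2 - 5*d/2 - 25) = 2*(d + 5)/(2*d^2 + d - 10)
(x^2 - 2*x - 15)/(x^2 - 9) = (x - 5)/(x - 3)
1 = 1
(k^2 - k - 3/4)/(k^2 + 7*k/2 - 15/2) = (k + 1/2)/(k + 5)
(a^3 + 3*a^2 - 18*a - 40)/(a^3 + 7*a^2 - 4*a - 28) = (a^2 + a - 20)/(a^2 + 5*a - 14)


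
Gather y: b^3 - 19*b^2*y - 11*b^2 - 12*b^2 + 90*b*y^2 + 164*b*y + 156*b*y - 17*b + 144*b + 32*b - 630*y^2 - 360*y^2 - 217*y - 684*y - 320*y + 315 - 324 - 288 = b^3 - 23*b^2 + 159*b + y^2*(90*b - 990) + y*(-19*b^2 + 320*b - 1221) - 297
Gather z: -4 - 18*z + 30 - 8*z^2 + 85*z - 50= -8*z^2 + 67*z - 24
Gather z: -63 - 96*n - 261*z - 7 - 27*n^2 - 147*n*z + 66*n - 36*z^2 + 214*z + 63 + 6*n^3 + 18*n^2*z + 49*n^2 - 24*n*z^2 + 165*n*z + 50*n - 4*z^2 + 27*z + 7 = 6*n^3 + 22*n^2 + 20*n + z^2*(-24*n - 40) + z*(18*n^2 + 18*n - 20)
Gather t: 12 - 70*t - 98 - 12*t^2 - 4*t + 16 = -12*t^2 - 74*t - 70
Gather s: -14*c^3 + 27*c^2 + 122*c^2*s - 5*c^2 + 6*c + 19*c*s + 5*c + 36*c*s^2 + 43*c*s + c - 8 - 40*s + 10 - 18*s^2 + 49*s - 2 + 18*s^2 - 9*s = -14*c^3 + 22*c^2 + 36*c*s^2 + 12*c + s*(122*c^2 + 62*c)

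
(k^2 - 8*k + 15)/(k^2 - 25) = (k - 3)/(k + 5)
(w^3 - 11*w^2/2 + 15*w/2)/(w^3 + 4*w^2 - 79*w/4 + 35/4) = 2*w*(w - 3)/(2*w^2 + 13*w - 7)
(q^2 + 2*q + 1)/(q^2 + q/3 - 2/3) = 3*(q + 1)/(3*q - 2)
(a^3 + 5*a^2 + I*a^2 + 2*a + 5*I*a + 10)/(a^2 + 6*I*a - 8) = (a^2 + a*(5 - I) - 5*I)/(a + 4*I)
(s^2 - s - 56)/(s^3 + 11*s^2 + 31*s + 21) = (s - 8)/(s^2 + 4*s + 3)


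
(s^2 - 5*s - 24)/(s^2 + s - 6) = (s - 8)/(s - 2)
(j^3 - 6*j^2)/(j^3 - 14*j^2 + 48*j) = j/(j - 8)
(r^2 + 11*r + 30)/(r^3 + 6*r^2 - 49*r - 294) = (r + 5)/(r^2 - 49)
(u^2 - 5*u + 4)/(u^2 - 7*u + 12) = (u - 1)/(u - 3)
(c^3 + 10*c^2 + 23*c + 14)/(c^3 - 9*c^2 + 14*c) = (c^3 + 10*c^2 + 23*c + 14)/(c*(c^2 - 9*c + 14))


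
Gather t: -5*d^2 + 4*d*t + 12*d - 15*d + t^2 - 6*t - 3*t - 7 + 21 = -5*d^2 - 3*d + t^2 + t*(4*d - 9) + 14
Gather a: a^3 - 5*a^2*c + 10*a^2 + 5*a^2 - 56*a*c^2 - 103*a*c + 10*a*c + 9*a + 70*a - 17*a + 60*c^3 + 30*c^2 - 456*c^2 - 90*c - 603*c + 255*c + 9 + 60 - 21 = a^3 + a^2*(15 - 5*c) + a*(-56*c^2 - 93*c + 62) + 60*c^3 - 426*c^2 - 438*c + 48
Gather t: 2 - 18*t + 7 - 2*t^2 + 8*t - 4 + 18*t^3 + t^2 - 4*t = 18*t^3 - t^2 - 14*t + 5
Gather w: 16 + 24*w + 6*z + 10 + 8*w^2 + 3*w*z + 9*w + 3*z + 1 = 8*w^2 + w*(3*z + 33) + 9*z + 27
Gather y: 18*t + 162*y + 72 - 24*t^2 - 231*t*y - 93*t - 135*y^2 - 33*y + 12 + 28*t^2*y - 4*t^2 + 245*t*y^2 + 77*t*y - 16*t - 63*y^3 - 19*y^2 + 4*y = -28*t^2 - 91*t - 63*y^3 + y^2*(245*t - 154) + y*(28*t^2 - 154*t + 133) + 84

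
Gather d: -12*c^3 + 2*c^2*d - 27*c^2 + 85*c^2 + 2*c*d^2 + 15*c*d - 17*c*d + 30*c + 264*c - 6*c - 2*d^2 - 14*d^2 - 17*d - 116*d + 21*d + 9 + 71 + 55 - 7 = -12*c^3 + 58*c^2 + 288*c + d^2*(2*c - 16) + d*(2*c^2 - 2*c - 112) + 128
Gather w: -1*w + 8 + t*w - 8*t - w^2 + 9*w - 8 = -8*t - w^2 + w*(t + 8)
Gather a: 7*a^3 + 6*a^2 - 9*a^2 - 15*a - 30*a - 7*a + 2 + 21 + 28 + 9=7*a^3 - 3*a^2 - 52*a + 60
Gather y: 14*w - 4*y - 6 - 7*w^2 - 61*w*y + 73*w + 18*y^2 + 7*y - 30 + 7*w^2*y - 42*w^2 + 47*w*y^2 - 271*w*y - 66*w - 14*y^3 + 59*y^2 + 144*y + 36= -49*w^2 + 21*w - 14*y^3 + y^2*(47*w + 77) + y*(7*w^2 - 332*w + 147)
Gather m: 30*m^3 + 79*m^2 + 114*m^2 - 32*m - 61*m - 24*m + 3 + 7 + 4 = 30*m^3 + 193*m^2 - 117*m + 14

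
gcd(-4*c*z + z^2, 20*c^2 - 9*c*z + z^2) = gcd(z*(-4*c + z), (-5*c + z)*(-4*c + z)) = -4*c + z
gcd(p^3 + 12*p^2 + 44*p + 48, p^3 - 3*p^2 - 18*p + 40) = p + 4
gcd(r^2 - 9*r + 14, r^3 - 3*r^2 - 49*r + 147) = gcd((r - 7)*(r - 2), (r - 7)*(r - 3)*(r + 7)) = r - 7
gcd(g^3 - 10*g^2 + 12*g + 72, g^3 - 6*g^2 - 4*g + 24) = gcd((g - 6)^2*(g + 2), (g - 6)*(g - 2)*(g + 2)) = g^2 - 4*g - 12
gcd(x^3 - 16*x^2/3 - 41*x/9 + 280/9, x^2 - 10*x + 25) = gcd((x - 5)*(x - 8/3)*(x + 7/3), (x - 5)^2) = x - 5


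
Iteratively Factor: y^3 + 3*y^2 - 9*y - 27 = (y + 3)*(y^2 - 9) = (y + 3)^2*(y - 3)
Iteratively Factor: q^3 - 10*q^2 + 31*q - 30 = (q - 5)*(q^2 - 5*q + 6) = (q - 5)*(q - 2)*(q - 3)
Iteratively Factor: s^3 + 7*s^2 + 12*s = (s)*(s^2 + 7*s + 12) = s*(s + 4)*(s + 3)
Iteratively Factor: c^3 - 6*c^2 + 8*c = (c)*(c^2 - 6*c + 8) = c*(c - 2)*(c - 4)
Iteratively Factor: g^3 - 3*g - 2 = (g + 1)*(g^2 - g - 2) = (g - 2)*(g + 1)*(g + 1)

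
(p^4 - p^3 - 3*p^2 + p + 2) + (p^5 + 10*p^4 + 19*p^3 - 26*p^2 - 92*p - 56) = p^5 + 11*p^4 + 18*p^3 - 29*p^2 - 91*p - 54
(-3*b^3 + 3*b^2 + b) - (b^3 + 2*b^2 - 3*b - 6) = -4*b^3 + b^2 + 4*b + 6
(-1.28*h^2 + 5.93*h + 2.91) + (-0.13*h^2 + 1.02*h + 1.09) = -1.41*h^2 + 6.95*h + 4.0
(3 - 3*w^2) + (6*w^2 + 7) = 3*w^2 + 10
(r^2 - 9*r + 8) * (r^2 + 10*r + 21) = r^4 + r^3 - 61*r^2 - 109*r + 168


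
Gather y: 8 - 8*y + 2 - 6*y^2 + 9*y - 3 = -6*y^2 + y + 7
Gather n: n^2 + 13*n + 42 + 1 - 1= n^2 + 13*n + 42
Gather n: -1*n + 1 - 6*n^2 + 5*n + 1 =-6*n^2 + 4*n + 2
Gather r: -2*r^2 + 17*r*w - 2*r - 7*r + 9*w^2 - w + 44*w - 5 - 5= -2*r^2 + r*(17*w - 9) + 9*w^2 + 43*w - 10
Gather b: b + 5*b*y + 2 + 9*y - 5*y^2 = b*(5*y + 1) - 5*y^2 + 9*y + 2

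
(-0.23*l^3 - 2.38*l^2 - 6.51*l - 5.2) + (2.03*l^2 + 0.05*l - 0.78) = -0.23*l^3 - 0.35*l^2 - 6.46*l - 5.98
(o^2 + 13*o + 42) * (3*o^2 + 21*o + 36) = 3*o^4 + 60*o^3 + 435*o^2 + 1350*o + 1512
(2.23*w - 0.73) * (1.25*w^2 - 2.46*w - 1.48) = 2.7875*w^3 - 6.3983*w^2 - 1.5046*w + 1.0804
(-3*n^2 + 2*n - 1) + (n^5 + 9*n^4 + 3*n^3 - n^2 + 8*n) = n^5 + 9*n^4 + 3*n^3 - 4*n^2 + 10*n - 1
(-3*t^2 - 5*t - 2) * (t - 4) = -3*t^3 + 7*t^2 + 18*t + 8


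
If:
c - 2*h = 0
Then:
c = 2*h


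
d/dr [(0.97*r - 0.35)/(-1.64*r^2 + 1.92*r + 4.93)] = (1.5908*r^2 - 1.148*r + 5.4541)/(2.6896*r^4 - 6.2976*r^3 - 12.484*r^2 + 18.9312*r + 24.3049)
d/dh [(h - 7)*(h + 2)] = 2*h - 5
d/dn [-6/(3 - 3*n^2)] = -4*n/(n^2 - 1)^2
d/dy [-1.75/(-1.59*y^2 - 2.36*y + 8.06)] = (-5.565*y - 4.13)/(1.59*y^2 + 2.36*y - 8.06)^2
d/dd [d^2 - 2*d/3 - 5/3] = 2*d - 2/3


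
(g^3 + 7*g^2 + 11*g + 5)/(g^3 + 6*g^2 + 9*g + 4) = (g + 5)/(g + 4)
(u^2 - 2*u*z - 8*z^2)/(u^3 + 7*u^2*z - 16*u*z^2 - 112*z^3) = (u + 2*z)/(u^2 + 11*u*z + 28*z^2)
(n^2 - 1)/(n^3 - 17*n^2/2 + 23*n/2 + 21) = 2*(n - 1)/(2*n^2 - 19*n + 42)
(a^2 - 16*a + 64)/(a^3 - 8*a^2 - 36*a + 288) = (a - 8)/(a^2 - 36)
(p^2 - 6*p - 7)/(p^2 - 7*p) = (p + 1)/p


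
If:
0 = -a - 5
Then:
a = -5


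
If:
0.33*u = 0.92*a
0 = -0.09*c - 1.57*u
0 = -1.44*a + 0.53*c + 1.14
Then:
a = 0.04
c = -2.04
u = 0.12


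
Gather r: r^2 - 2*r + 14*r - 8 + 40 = r^2 + 12*r + 32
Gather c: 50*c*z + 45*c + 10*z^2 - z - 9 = c*(50*z + 45) + 10*z^2 - z - 9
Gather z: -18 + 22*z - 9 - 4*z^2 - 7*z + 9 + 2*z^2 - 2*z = -2*z^2 + 13*z - 18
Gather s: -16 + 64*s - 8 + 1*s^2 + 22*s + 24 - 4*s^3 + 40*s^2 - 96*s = -4*s^3 + 41*s^2 - 10*s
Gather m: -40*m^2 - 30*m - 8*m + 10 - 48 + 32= -40*m^2 - 38*m - 6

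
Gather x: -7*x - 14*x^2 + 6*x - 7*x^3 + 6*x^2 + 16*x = -7*x^3 - 8*x^2 + 15*x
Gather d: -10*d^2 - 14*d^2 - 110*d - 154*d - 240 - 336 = -24*d^2 - 264*d - 576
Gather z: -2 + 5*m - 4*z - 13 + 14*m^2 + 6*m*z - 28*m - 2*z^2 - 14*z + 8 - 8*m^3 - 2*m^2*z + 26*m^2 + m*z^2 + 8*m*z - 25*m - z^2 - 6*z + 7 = -8*m^3 + 40*m^2 - 48*m + z^2*(m - 3) + z*(-2*m^2 + 14*m - 24)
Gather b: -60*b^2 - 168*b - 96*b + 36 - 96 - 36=-60*b^2 - 264*b - 96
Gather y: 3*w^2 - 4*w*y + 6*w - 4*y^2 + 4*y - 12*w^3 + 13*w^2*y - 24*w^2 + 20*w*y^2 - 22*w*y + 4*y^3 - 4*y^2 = -12*w^3 - 21*w^2 + 6*w + 4*y^3 + y^2*(20*w - 8) + y*(13*w^2 - 26*w + 4)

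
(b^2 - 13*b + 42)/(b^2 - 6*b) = (b - 7)/b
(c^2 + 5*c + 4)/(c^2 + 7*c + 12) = (c + 1)/(c + 3)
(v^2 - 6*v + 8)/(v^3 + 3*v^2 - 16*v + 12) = (v - 4)/(v^2 + 5*v - 6)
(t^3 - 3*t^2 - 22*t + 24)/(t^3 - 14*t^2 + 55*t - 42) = (t + 4)/(t - 7)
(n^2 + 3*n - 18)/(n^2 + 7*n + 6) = (n - 3)/(n + 1)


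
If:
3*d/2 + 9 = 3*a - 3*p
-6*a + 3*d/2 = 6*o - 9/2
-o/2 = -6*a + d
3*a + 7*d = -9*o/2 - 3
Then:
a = -33/409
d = -327/409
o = 258/409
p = -2193/818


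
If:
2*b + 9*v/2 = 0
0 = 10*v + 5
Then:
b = 9/8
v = -1/2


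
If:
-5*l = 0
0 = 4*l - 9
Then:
No Solution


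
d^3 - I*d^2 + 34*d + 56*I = (d - 7*I)*(d + 2*I)*(d + 4*I)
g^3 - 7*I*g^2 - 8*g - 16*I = (g - 4*I)^2*(g + I)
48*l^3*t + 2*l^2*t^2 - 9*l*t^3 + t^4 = t*(-8*l + t)*(-3*l + t)*(2*l + t)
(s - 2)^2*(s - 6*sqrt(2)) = s^3 - 6*sqrt(2)*s^2 - 4*s^2 + 4*s + 24*sqrt(2)*s - 24*sqrt(2)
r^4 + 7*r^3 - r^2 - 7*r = r*(r - 1)*(r + 1)*(r + 7)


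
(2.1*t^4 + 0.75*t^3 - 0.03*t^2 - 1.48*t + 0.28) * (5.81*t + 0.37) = 12.201*t^5 + 5.1345*t^4 + 0.1032*t^3 - 8.6099*t^2 + 1.0792*t + 0.1036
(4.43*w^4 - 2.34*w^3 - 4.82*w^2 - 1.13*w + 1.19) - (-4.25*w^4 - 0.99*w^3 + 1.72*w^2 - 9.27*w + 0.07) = 8.68*w^4 - 1.35*w^3 - 6.54*w^2 + 8.14*w + 1.12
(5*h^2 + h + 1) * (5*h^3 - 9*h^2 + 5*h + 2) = 25*h^5 - 40*h^4 + 21*h^3 + 6*h^2 + 7*h + 2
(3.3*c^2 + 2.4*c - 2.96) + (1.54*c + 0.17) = 3.3*c^2 + 3.94*c - 2.79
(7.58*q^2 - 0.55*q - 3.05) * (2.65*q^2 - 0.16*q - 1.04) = 20.087*q^4 - 2.6703*q^3 - 15.8777*q^2 + 1.06*q + 3.172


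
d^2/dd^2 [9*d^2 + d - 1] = 18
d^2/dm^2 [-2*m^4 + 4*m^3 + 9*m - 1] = 24*m*(1 - m)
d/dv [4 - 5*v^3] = -15*v^2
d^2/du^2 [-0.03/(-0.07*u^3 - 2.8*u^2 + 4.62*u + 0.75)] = (-(0.0126*u + 0.168)*(0.07*u^3 + 2.8*u^2 - 4.62*u - 0.75) + 0.03*(0.21*u^2 + 5.6*u - 4.62)*(0.42*u^2 + 11.2*u - 9.24))/(0.07*u^3 + 2.8*u^2 - 4.62*u - 0.75)^3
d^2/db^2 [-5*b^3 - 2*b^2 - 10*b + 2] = -30*b - 4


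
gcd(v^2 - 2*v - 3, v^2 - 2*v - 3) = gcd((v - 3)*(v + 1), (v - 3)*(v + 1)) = v^2 - 2*v - 3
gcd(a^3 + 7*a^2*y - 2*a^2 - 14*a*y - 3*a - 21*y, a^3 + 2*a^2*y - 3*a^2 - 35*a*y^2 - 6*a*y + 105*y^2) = a^2 + 7*a*y - 3*a - 21*y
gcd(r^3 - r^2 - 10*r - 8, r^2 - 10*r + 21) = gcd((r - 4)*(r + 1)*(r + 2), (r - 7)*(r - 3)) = 1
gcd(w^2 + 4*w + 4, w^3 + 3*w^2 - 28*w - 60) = w + 2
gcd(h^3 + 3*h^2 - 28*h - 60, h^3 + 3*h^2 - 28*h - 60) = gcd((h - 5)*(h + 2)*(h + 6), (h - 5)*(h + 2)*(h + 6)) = h^3 + 3*h^2 - 28*h - 60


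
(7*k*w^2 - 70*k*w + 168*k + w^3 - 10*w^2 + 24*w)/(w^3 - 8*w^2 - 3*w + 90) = (7*k*w - 28*k + w^2 - 4*w)/(w^2 - 2*w - 15)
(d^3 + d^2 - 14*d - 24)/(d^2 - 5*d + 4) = (d^2 + 5*d + 6)/(d - 1)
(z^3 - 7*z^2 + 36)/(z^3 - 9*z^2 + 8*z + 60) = (z - 3)/(z - 5)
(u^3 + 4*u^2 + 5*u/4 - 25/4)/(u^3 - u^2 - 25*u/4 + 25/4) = (2*u + 5)/(2*u - 5)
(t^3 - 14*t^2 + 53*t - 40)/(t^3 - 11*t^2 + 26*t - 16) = (t - 5)/(t - 2)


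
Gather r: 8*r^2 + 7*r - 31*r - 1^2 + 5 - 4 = 8*r^2 - 24*r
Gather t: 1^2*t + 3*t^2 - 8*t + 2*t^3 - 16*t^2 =2*t^3 - 13*t^2 - 7*t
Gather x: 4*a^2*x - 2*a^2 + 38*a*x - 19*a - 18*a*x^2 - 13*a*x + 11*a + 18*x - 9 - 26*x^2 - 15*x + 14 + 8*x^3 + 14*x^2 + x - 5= -2*a^2 - 8*a + 8*x^3 + x^2*(-18*a - 12) + x*(4*a^2 + 25*a + 4)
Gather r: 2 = 2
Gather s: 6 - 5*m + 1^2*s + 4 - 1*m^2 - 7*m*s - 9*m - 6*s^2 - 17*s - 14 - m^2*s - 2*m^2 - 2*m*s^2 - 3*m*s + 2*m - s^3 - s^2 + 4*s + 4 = -3*m^2 - 12*m - s^3 + s^2*(-2*m - 7) + s*(-m^2 - 10*m - 12)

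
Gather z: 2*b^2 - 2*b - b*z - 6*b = 2*b^2 - b*z - 8*b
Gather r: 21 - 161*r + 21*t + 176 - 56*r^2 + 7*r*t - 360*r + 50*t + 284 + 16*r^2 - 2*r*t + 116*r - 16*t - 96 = -40*r^2 + r*(5*t - 405) + 55*t + 385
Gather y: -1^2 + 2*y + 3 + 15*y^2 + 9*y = 15*y^2 + 11*y + 2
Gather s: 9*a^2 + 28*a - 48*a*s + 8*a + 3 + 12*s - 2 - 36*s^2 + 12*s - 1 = 9*a^2 + 36*a - 36*s^2 + s*(24 - 48*a)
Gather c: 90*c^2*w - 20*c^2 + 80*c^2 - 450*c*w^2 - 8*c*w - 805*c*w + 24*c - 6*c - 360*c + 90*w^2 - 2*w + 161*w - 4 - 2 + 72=c^2*(90*w + 60) + c*(-450*w^2 - 813*w - 342) + 90*w^2 + 159*w + 66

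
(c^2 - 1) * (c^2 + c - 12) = c^4 + c^3 - 13*c^2 - c + 12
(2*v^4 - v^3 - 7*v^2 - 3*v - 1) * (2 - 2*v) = -4*v^5 + 6*v^4 + 12*v^3 - 8*v^2 - 4*v - 2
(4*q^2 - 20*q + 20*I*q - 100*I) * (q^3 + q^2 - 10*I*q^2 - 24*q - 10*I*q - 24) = 4*q^5 - 16*q^4 - 20*I*q^4 + 84*q^3 + 80*I*q^3 - 416*q^2 - 380*I*q^2 - 520*q + 1920*I*q + 2400*I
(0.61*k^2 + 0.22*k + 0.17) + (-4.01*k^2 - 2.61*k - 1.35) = -3.4*k^2 - 2.39*k - 1.18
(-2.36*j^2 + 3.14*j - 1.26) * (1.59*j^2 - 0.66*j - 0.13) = -3.7524*j^4 + 6.5502*j^3 - 3.769*j^2 + 0.4234*j + 0.1638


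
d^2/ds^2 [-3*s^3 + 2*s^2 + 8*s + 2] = 4 - 18*s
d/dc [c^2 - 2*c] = 2*c - 2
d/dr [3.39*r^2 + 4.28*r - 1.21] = 6.78*r + 4.28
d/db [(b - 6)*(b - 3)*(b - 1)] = 3*b^2 - 20*b + 27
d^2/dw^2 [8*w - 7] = 0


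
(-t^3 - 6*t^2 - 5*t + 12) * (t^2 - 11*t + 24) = -t^5 + 5*t^4 + 37*t^3 - 77*t^2 - 252*t + 288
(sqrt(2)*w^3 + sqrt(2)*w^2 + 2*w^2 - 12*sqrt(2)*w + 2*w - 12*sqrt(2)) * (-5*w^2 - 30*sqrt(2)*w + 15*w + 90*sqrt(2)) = -5*sqrt(2)*w^5 - 70*w^4 + 10*sqrt(2)*w^4 + 15*sqrt(2)*w^3 + 140*w^3 + 930*w^2 - 1440*w - 2160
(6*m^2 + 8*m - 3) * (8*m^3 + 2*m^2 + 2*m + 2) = 48*m^5 + 76*m^4 + 4*m^3 + 22*m^2 + 10*m - 6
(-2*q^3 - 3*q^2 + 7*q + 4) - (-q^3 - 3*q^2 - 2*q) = -q^3 + 9*q + 4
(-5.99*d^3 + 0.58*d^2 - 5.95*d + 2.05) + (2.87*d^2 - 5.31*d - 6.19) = -5.99*d^3 + 3.45*d^2 - 11.26*d - 4.14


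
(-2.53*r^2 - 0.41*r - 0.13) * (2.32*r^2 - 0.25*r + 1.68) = -5.8696*r^4 - 0.3187*r^3 - 4.4495*r^2 - 0.6563*r - 0.2184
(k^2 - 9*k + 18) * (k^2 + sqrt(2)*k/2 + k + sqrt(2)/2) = k^4 - 8*k^3 + sqrt(2)*k^3/2 - 4*sqrt(2)*k^2 + 9*k^2 + 9*sqrt(2)*k/2 + 18*k + 9*sqrt(2)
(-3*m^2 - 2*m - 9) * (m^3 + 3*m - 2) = -3*m^5 - 2*m^4 - 18*m^3 - 23*m + 18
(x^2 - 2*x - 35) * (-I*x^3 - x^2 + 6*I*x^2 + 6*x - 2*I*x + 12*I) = -I*x^5 - x^4 + 8*I*x^4 + 8*x^3 + 21*I*x^3 + 23*x^2 - 194*I*x^2 - 210*x + 46*I*x - 420*I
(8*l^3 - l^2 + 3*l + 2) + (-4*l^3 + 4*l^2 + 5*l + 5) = 4*l^3 + 3*l^2 + 8*l + 7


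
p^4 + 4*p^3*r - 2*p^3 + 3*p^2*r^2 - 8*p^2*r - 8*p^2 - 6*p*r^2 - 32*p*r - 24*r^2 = (p - 4)*(p + 2)*(p + r)*(p + 3*r)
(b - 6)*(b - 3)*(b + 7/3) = b^3 - 20*b^2/3 - 3*b + 42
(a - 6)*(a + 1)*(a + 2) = a^3 - 3*a^2 - 16*a - 12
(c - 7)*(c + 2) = c^2 - 5*c - 14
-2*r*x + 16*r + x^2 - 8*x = (-2*r + x)*(x - 8)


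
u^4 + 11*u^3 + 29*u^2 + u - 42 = (u - 1)*(u + 2)*(u + 3)*(u + 7)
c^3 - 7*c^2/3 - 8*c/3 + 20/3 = (c - 2)^2*(c + 5/3)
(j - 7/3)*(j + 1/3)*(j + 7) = j^3 + 5*j^2 - 133*j/9 - 49/9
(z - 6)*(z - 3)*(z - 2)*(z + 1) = z^4 - 10*z^3 + 25*z^2 - 36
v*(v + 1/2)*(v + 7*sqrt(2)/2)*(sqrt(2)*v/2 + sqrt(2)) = sqrt(2)*v^4/2 + 5*sqrt(2)*v^3/4 + 7*v^3/2 + sqrt(2)*v^2/2 + 35*v^2/4 + 7*v/2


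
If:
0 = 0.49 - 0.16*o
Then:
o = 3.06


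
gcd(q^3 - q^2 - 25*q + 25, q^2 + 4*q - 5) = q^2 + 4*q - 5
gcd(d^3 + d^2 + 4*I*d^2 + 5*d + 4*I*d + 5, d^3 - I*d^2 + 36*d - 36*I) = d - I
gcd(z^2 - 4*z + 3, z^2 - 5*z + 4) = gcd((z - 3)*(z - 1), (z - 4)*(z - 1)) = z - 1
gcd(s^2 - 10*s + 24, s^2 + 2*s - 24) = s - 4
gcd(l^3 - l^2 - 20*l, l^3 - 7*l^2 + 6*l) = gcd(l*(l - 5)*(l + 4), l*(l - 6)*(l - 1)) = l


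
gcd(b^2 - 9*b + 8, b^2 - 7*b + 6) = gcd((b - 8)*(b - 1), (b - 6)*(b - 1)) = b - 1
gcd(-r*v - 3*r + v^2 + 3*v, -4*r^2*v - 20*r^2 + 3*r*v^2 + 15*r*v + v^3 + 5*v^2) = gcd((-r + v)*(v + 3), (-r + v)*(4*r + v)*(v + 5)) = r - v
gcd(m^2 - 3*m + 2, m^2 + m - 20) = 1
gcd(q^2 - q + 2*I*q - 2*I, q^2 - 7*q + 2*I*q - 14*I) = q + 2*I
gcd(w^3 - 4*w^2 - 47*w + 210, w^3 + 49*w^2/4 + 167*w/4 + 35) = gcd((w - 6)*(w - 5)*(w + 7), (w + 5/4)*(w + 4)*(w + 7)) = w + 7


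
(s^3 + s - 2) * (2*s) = 2*s^4 + 2*s^2 - 4*s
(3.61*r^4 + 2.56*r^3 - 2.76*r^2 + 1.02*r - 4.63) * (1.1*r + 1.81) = 3.971*r^5 + 9.3501*r^4 + 1.5976*r^3 - 3.8736*r^2 - 3.2468*r - 8.3803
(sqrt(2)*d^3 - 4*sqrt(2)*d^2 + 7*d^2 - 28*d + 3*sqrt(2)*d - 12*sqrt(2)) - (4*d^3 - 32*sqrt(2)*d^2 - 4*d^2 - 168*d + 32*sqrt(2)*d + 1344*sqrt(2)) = -4*d^3 + sqrt(2)*d^3 + 11*d^2 + 28*sqrt(2)*d^2 - 29*sqrt(2)*d + 140*d - 1356*sqrt(2)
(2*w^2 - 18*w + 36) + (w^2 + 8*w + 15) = 3*w^2 - 10*w + 51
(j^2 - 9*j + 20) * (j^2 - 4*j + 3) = j^4 - 13*j^3 + 59*j^2 - 107*j + 60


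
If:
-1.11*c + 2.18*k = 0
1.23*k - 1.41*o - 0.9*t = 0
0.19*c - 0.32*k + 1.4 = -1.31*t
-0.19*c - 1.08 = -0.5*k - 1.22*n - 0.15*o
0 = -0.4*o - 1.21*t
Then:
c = 6.46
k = 3.29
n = 0.10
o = 3.64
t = -1.20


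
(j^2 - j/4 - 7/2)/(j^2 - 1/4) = (4*j^2 - j - 14)/(4*j^2 - 1)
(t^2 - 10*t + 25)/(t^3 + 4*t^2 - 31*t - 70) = (t - 5)/(t^2 + 9*t + 14)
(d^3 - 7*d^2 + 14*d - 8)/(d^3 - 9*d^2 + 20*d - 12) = (d - 4)/(d - 6)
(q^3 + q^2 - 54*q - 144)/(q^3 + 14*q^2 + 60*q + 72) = (q^2 - 5*q - 24)/(q^2 + 8*q + 12)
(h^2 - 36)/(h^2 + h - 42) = (h + 6)/(h + 7)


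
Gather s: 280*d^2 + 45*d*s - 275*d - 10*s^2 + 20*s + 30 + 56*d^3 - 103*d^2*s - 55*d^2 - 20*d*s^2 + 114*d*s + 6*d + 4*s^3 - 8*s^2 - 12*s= 56*d^3 + 225*d^2 - 269*d + 4*s^3 + s^2*(-20*d - 18) + s*(-103*d^2 + 159*d + 8) + 30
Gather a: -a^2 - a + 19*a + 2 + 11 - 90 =-a^2 + 18*a - 77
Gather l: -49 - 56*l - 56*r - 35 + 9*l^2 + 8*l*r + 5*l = 9*l^2 + l*(8*r - 51) - 56*r - 84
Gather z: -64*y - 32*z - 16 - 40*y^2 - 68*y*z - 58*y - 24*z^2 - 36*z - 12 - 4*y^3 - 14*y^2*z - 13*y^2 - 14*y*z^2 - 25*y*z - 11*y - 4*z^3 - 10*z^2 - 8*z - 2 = -4*y^3 - 53*y^2 - 133*y - 4*z^3 + z^2*(-14*y - 34) + z*(-14*y^2 - 93*y - 76) - 30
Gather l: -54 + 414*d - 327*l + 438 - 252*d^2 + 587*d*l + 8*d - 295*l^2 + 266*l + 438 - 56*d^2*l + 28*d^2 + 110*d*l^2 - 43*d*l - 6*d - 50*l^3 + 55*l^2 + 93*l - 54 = -224*d^2 + 416*d - 50*l^3 + l^2*(110*d - 240) + l*(-56*d^2 + 544*d + 32) + 768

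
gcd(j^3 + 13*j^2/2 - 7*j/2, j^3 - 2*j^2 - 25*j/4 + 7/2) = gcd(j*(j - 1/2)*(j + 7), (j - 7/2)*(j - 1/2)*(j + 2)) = j - 1/2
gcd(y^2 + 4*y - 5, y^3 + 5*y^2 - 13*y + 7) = y - 1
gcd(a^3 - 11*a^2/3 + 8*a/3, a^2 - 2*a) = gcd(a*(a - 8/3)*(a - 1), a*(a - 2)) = a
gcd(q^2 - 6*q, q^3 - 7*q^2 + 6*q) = q^2 - 6*q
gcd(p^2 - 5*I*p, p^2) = p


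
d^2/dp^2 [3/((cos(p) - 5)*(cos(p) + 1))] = 3*(-4*sin(p)^4 + 38*sin(p)^2 + 5*cos(p) + 3*cos(3*p) + 8)/((cos(p) - 5)^3*(cos(p) + 1)^3)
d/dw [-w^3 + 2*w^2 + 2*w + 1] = -3*w^2 + 4*w + 2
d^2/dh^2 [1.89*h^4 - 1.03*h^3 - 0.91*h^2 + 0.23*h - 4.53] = 22.68*h^2 - 6.18*h - 1.82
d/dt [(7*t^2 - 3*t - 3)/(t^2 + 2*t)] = (17*t^2 + 6*t + 6)/(t^2*(t^2 + 4*t + 4))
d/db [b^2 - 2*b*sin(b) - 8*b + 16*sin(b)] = -2*b*cos(b) + 2*b - 2*sin(b) + 16*cos(b) - 8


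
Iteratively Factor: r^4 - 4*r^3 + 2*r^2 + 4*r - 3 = (r - 3)*(r^3 - r^2 - r + 1) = (r - 3)*(r - 1)*(r^2 - 1) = (r - 3)*(r - 1)^2*(r + 1)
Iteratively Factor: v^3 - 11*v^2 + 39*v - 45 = (v - 3)*(v^2 - 8*v + 15) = (v - 3)^2*(v - 5)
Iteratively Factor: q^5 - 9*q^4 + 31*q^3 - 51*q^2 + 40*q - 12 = (q - 1)*(q^4 - 8*q^3 + 23*q^2 - 28*q + 12) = (q - 2)*(q - 1)*(q^3 - 6*q^2 + 11*q - 6) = (q - 2)*(q - 1)^2*(q^2 - 5*q + 6) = (q - 3)*(q - 2)*(q - 1)^2*(q - 2)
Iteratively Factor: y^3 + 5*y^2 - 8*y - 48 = (y + 4)*(y^2 + y - 12) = (y - 3)*(y + 4)*(y + 4)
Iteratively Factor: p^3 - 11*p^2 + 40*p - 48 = (p - 4)*(p^2 - 7*p + 12) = (p - 4)*(p - 3)*(p - 4)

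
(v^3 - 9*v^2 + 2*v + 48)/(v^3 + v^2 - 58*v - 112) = (v - 3)/(v + 7)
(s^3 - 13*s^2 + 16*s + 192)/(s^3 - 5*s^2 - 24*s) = (s - 8)/s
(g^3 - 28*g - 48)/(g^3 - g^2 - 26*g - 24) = (g + 2)/(g + 1)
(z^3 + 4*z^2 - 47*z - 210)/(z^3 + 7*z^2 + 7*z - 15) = (z^2 - z - 42)/(z^2 + 2*z - 3)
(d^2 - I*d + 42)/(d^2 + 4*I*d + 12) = (d - 7*I)/(d - 2*I)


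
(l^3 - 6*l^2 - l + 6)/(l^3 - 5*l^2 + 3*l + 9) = (l^2 - 7*l + 6)/(l^2 - 6*l + 9)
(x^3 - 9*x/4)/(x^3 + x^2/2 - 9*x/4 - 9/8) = 2*x/(2*x + 1)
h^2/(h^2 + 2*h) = h/(h + 2)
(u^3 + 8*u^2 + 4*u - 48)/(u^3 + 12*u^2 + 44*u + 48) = (u - 2)/(u + 2)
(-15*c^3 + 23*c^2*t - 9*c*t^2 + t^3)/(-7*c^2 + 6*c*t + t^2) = (15*c^2 - 8*c*t + t^2)/(7*c + t)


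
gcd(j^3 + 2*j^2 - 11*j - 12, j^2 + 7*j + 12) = j + 4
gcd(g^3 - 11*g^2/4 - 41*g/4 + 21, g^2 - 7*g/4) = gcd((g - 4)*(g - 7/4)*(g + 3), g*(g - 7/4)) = g - 7/4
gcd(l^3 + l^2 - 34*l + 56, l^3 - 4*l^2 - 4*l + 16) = l^2 - 6*l + 8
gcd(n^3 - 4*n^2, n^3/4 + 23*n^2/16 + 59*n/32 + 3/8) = 1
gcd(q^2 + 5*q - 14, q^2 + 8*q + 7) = q + 7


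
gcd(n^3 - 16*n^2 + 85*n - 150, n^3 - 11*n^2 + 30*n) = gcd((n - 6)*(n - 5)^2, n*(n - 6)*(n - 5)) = n^2 - 11*n + 30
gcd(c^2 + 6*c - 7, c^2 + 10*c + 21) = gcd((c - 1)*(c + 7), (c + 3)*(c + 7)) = c + 7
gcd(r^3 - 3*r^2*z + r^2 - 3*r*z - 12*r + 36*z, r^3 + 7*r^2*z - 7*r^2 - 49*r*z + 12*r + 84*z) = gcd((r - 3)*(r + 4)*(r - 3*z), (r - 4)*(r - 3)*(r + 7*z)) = r - 3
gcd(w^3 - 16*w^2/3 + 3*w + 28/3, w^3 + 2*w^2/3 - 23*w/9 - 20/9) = w + 1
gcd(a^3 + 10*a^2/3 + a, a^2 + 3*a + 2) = 1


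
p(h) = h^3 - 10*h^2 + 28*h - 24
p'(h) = 3*h^2 - 20*h + 28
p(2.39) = -0.55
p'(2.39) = -2.66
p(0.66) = -9.59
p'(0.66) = 16.11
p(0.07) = -22.09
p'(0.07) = 26.61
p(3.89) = -7.54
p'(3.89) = -4.40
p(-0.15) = -28.43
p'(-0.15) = 31.07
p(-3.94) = -350.72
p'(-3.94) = 153.37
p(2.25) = -0.23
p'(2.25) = -1.81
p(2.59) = -1.19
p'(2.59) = -3.68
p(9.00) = 147.00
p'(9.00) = 91.00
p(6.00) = 0.00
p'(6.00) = 16.00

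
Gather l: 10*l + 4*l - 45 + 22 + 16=14*l - 7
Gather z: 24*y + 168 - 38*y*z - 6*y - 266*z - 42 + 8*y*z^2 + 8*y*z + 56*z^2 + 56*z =18*y + z^2*(8*y + 56) + z*(-30*y - 210) + 126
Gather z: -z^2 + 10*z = -z^2 + 10*z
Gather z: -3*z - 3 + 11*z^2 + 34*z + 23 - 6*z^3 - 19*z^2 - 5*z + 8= -6*z^3 - 8*z^2 + 26*z + 28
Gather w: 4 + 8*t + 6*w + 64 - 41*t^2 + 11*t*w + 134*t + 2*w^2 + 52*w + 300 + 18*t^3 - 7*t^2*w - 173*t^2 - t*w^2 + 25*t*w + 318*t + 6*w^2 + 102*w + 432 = 18*t^3 - 214*t^2 + 460*t + w^2*(8 - t) + w*(-7*t^2 + 36*t + 160) + 800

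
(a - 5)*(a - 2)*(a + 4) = a^3 - 3*a^2 - 18*a + 40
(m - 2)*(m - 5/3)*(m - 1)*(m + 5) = m^4 + m^3/3 - 49*m^2/3 + 95*m/3 - 50/3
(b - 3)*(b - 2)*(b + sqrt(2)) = b^3 - 5*b^2 + sqrt(2)*b^2 - 5*sqrt(2)*b + 6*b + 6*sqrt(2)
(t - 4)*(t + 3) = t^2 - t - 12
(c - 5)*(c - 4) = c^2 - 9*c + 20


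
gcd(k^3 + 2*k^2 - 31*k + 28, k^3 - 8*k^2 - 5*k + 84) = k - 4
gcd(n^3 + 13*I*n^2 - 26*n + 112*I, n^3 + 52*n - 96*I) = n^2 + 6*I*n + 16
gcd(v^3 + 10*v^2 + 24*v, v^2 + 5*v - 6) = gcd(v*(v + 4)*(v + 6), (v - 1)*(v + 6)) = v + 6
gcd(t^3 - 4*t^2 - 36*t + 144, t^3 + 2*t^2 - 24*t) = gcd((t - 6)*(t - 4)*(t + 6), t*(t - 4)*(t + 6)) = t^2 + 2*t - 24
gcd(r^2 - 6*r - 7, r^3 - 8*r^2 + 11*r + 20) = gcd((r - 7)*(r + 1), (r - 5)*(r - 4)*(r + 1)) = r + 1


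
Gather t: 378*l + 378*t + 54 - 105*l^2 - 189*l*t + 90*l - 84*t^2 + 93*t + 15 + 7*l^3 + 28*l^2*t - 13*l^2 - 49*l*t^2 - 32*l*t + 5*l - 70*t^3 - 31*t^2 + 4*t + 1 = 7*l^3 - 118*l^2 + 473*l - 70*t^3 + t^2*(-49*l - 115) + t*(28*l^2 - 221*l + 475) + 70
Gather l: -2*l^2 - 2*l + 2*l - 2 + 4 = 2 - 2*l^2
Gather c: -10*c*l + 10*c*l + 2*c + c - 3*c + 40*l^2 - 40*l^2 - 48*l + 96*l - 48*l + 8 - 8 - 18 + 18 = 0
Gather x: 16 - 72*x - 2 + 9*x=14 - 63*x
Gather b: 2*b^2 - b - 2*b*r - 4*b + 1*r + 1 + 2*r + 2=2*b^2 + b*(-2*r - 5) + 3*r + 3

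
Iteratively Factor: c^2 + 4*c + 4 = (c + 2)*(c + 2)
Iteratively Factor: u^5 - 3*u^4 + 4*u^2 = (u)*(u^4 - 3*u^3 + 4*u) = u*(u - 2)*(u^3 - u^2 - 2*u) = u^2*(u - 2)*(u^2 - u - 2) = u^2*(u - 2)*(u + 1)*(u - 2)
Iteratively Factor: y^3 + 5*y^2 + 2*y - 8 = (y - 1)*(y^2 + 6*y + 8) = (y - 1)*(y + 2)*(y + 4)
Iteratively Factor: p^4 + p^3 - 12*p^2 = (p + 4)*(p^3 - 3*p^2) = p*(p + 4)*(p^2 - 3*p) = p^2*(p + 4)*(p - 3)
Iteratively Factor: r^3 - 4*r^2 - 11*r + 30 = (r - 5)*(r^2 + r - 6) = (r - 5)*(r - 2)*(r + 3)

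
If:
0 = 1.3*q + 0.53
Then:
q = -0.41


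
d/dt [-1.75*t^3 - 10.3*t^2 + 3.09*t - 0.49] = -5.25*t^2 - 20.6*t + 3.09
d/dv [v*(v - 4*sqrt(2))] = 2*v - 4*sqrt(2)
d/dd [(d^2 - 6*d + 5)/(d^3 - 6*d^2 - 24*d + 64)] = (-d^4 + 12*d^3 - 75*d^2 + 188*d - 264)/(d^6 - 12*d^5 - 12*d^4 + 416*d^3 - 192*d^2 - 3072*d + 4096)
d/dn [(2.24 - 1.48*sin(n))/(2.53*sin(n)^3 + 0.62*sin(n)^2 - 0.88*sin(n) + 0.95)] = (7.4888*sin(n)^3 - 16.084*sin(n)^2 - 2.7776*sin(n) + 0.5652)*cos(n)/(6.4009*sin(n)^6 + 3.1372*sin(n)^5 - 4.0684*sin(n)^4 + 3.7158*sin(n)^3 + 1.9524*sin(n)^2 - 1.672*sin(n) + 0.9025)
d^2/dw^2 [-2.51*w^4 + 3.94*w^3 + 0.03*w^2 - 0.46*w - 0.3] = -30.12*w^2 + 23.64*w + 0.06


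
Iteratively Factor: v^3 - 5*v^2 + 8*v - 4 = (v - 1)*(v^2 - 4*v + 4) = (v - 2)*(v - 1)*(v - 2)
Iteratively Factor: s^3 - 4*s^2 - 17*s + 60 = (s + 4)*(s^2 - 8*s + 15) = (s - 5)*(s + 4)*(s - 3)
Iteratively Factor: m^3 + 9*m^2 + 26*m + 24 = (m + 3)*(m^2 + 6*m + 8) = (m + 3)*(m + 4)*(m + 2)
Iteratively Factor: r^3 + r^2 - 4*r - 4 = (r + 2)*(r^2 - r - 2) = (r - 2)*(r + 2)*(r + 1)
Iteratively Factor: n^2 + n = (n)*(n + 1)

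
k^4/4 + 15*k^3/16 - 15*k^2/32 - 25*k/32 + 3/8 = (k/4 + 1)*(k - 3/4)*(k - 1/2)*(k + 1)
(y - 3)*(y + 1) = y^2 - 2*y - 3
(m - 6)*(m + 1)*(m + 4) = m^3 - m^2 - 26*m - 24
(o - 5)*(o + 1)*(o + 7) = o^3 + 3*o^2 - 33*o - 35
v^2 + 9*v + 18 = (v + 3)*(v + 6)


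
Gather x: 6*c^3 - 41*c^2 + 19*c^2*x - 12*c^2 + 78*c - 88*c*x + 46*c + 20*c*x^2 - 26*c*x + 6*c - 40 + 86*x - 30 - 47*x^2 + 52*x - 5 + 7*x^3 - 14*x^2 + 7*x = 6*c^3 - 53*c^2 + 130*c + 7*x^3 + x^2*(20*c - 61) + x*(19*c^2 - 114*c + 145) - 75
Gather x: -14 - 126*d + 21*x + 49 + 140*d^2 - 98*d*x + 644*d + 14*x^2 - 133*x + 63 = 140*d^2 + 518*d + 14*x^2 + x*(-98*d - 112) + 98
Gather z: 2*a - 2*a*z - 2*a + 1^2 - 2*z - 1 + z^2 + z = z^2 + z*(-2*a - 1)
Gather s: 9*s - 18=9*s - 18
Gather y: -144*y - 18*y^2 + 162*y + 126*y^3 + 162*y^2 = 126*y^3 + 144*y^2 + 18*y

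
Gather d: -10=-10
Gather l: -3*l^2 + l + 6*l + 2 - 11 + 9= -3*l^2 + 7*l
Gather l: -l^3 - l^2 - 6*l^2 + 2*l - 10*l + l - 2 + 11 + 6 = -l^3 - 7*l^2 - 7*l + 15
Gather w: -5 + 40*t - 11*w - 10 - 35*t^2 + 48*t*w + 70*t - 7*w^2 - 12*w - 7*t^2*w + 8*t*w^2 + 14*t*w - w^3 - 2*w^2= -35*t^2 + 110*t - w^3 + w^2*(8*t - 9) + w*(-7*t^2 + 62*t - 23) - 15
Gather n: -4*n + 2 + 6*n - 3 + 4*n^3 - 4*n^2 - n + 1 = 4*n^3 - 4*n^2 + n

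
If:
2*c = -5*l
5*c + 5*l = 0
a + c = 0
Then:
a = 0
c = 0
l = 0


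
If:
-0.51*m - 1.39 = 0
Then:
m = -2.73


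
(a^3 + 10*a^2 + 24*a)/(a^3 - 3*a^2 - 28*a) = (a + 6)/(a - 7)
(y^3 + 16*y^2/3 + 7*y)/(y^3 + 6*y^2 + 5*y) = (y^2 + 16*y/3 + 7)/(y^2 + 6*y + 5)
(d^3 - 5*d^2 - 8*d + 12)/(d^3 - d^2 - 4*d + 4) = (d - 6)/(d - 2)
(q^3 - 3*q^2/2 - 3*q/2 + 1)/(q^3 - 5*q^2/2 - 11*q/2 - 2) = (2*q^2 - 5*q + 2)/(2*q^2 - 7*q - 4)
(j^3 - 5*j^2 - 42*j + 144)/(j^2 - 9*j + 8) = (j^2 + 3*j - 18)/(j - 1)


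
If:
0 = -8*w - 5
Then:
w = -5/8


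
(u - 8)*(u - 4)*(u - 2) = u^3 - 14*u^2 + 56*u - 64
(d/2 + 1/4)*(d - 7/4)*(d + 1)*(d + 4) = d^4/2 + 15*d^3/8 - 25*d^2/16 - 75*d/16 - 7/4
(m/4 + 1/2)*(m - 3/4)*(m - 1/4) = m^3/4 + m^2/4 - 29*m/64 + 3/32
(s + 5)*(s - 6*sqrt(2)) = s^2 - 6*sqrt(2)*s + 5*s - 30*sqrt(2)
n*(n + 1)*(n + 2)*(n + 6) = n^4 + 9*n^3 + 20*n^2 + 12*n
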